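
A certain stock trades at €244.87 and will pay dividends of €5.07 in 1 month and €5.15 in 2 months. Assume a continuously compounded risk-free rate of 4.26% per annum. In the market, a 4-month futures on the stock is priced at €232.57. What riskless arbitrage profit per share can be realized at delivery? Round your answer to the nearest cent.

€5.49 per share

PV(dividends) I = 5.07·e^(−0.0426·1/12) + 5.15·e^(−0.0426·2/12) = 10.1656
Fair futures F* = (S − I)·e^(rT) = (244.87 − 10.1656)·e^0.014200 = 234.7044 × 1.014301 = 238.0609
Market €232.57 < fair 238.0609: forward underpriced → reverse cash-and-carry (short the stock, invest proceeds at r, pay the dividends, go long the forward).
Profit at T = |F_mkt − F*| = |232.57 − 238.0609| = €5.49 per share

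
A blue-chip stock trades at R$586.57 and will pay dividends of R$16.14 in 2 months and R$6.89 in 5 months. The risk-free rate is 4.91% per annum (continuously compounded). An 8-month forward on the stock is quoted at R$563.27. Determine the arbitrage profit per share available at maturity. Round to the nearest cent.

R$19.30 per share

PV(dividends) I = 16.14·e^(−0.0491·2/12) + 6.89·e^(−0.0491·5/12) = 22.7589
Fair forward F* = (S − I)·e^(rT) = (586.57 − 22.7589)·e^0.032733 = 563.8111 × 1.033275 = 582.5719
Market R$563.27 < fair 582.5719: forward underpriced → reverse cash-and-carry (short the stock, invest proceeds at r, pay the dividends, go long the forward).
Profit at T = |F_mkt − F*| = |563.27 − 582.5719| = R$19.30 per share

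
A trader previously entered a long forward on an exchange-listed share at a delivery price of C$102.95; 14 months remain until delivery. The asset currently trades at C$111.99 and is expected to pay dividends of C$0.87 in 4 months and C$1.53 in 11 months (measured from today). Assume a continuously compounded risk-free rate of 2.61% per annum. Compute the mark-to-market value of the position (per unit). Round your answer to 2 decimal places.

PV(remaining dividends) I = 0.87·e^(−0.0261·4/12) + 1.53·e^(−0.0261·11/12) = 2.3563
Current forward F = (S − I)·e^(rT) = (111.99 − 2.3563)·e^(0.0261·14/12) = 109.6337 × 1.030918 = 113.0234
Value (long) = (F − K)·e^(−rT) = (113.0234 − 102.95) × 0.970009 = 9.7713
Value = C$9.77

C$9.77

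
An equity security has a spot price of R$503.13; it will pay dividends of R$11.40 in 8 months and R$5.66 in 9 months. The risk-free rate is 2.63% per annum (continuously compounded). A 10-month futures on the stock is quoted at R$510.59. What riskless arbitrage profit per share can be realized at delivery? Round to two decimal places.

PV(dividends) I = 11.40·e^(−0.0263·8/12) + 5.66·e^(−0.0263·9/12) = 16.7513
Fair futures F* = (S − I)·e^(rT) = (503.13 − 16.7513)·e^0.021917 = 486.3787 × 1.022159 = 497.1564
Market R$510.59 > fair 497.1564: forward overpriced → cash-and-carry (borrow at r, buy the stock and collect the dividends, short the forward).
Profit at T = |F_mkt − F*| = |510.59 − 497.1564| = R$13.43 per share

R$13.43 per share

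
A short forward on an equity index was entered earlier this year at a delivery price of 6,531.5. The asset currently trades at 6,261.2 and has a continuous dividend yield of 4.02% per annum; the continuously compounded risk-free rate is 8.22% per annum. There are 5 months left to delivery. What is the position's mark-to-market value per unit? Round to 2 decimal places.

Current fair forward for the remaining 5 months: F = S·e^((r − q)·T), (r − q) = 0.0822 − 0.0402 = 0.0420
F = 6261.2 · e^(0.0420 × 5/12) = 6261.2 × 1.01765402 = 6371.7354
Value of long forward = (F − K)·e^(−rT) = (6371.7354 − 6531.5) · e^(−0.0822·5/12)
= -159.7646 × 0.96632989 = -154.39
Short position value = −(long value) = 154.39

154.39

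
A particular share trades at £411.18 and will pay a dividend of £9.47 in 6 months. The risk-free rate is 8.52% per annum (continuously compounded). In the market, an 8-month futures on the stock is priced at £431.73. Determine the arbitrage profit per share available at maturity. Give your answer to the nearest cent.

PV(dividends) I = 9.47·e^(−0.0852·6/12) = 9.0751
Fair futures F* = (S − I)·e^(rT) = (411.18 − 9.0751)·e^0.056800 = 402.1049 × 1.058444 = 425.6055
Market £431.73 > fair 425.6055: forward overpriced → cash-and-carry (borrow at r, buy the stock and collect the dividends, short the forward).
Profit at T = |F_mkt − F*| = |431.73 − 425.6055| = £6.12 per share

£6.12 per share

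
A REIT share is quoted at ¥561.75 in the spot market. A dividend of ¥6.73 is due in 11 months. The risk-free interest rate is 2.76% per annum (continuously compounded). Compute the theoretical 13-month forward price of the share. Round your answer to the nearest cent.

¥572.04

PV(dividends) I = 6.73·e^(−0.0276·11/12)
I = 6.5619
F = (S − I)·e^(rT) = (561.75 − 6.5619) · e^(0.0276·13/12)
= 555.1881 · e^0.029900 = 555.1881 × 1.030351 = ¥572.04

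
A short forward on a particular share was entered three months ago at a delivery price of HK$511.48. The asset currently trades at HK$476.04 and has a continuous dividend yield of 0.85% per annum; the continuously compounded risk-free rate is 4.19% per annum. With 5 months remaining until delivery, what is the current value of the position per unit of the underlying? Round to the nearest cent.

Current fair forward for the remaining 5 months: F = S·e^((r − q)·T), (r − q) = 0.0419 − 0.0085 = 0.0334
F = 476.04 · e^(0.0334 × 5/12) = 476.04 × 1.014014 = 482.7112
Value of long forward = (F − K)·e^(−rT) = (482.7112 − 511.48) · e^(−0.0419·5/12)
= -28.7688 × 0.982693 = -28.27
Short position value = −(long value) = HK$28.27

HK$28.27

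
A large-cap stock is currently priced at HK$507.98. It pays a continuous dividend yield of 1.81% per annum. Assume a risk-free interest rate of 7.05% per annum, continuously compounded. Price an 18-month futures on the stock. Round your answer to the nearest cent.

F = S·e^((r − q)T) = 507.98 · e^((0.0705 − 0.0181) × 18/12)
= 507.98 · e^0.078600 = 507.98 × 1.081772
F = HK$549.52

HK$549.52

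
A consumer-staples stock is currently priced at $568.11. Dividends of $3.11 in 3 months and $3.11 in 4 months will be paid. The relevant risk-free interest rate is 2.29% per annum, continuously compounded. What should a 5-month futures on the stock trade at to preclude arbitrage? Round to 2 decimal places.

$567.32

PV(dividends) I = 3.11·e^(−0.0229·3/12) + 3.11·e^(−0.0229·4/12)
I = 3.0922 + 3.0864 = 6.1786
F = (S − I)·e^(rT) = (568.11 − 6.1786) · e^(0.0229·5/12)
= 561.9314 · e^0.009542 = 561.9314 × 1.009588 = $567.32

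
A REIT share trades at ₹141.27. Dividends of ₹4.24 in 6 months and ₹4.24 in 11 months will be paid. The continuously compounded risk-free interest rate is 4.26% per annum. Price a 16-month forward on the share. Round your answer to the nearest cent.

₹140.82

PV(dividends) I = 4.24·e^(−0.0426·6/12) + 4.24·e^(−0.0426·11/12)
I = 4.1506 + 4.0776 = 8.2282
F = (S − I)·e^(rT) = (141.27 − 8.2282) · e^(0.0426·16/12)
= 133.0418 · e^0.056800 = 133.0418 × 1.058444 = ₹140.82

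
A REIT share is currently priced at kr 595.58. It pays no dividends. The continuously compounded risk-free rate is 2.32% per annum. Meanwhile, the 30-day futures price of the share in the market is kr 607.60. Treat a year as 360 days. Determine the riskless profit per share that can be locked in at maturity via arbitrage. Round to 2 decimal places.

Fair futures: F* = S·e^(carry·T), with carry = r = 0.0232
F* = 595.58 · e^(0.0232 × 30/360) = 595.58 · e^0.001933 = 595.58 × 1.001935 = kr 596.7324
Market kr 607.60 > fair kr 596.7324: forward overpriced → cash-and-carry (buy spot, short the forward).
At maturity, profit = |F_mkt − F*| = |607.60 − 596.7324| = kr 10.87 per share

kr 10.87 per share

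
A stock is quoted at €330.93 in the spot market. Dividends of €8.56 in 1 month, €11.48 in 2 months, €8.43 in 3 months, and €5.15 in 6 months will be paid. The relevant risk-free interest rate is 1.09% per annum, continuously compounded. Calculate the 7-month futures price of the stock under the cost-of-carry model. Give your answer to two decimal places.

PV(dividends) I = 8.56·e^(−0.0109·1/12) + 11.48·e^(−0.0109·2/12) + 8.43·e^(−0.0109·3/12) + 5.15·e^(−0.0109·6/12)
I = 8.5522 + 11.4592 + 8.4071 + 5.1220 = 33.5405
F = (S − I)·e^(rT) = (330.93 − 33.5405) · e^(0.0109·7/12)
= 297.3895 · e^0.006358 = 297.3895 × 1.006378 = €299.29

€299.29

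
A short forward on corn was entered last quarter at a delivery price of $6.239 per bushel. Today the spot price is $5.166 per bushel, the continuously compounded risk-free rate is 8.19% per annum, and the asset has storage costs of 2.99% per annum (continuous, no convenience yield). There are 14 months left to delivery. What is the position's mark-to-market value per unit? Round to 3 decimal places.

$0.321 per bushel

Current fair forward for the remaining 14 months: F = S·e^((r + u)·T), (r + u) = 0.0819 + 0.0299 = 0.1118
F = 5.166 · e^(0.1118 × 14/12) = 5.166 × 1.139322 = 5.8857
Value of long forward = (F − K)·e^(−rT) = (5.8857 − 6.239) · e^(−0.0819·14/12)
= -0.3533 × 0.908873 = -0.321
Short position value = −(long value) = $0.321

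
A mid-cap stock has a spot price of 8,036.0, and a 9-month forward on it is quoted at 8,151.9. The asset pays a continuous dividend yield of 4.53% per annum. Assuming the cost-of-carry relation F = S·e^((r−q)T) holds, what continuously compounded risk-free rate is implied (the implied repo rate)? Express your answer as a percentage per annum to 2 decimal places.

6.44%

From F = S·e^((r−q)T): (r − q) = ln(F/S)/T
ln(8151.9/8036.0) = ln(1.014423) = 0.014320
(r − q) = 0.014320 / (9/12) = 0.019093
r = ln(F/S)/T + q = 0.019093 + 0.0453 = 0.064393
r = 6.44%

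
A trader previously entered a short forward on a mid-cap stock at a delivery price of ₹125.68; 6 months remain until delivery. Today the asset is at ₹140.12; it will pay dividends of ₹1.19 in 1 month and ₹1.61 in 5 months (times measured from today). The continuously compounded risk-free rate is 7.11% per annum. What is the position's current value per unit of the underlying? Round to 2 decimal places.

-₹16.08

PV(remaining dividends) I = 1.19·e^(−0.0711·1/12) + 1.61·e^(−0.0711·5/12) = 2.7460
Current forward F = (S − I)·e^(rT) = (140.12 − 2.7460)·e^(0.0711·6/12) = 137.3740 × 1.036189 = 142.3454
Value (long) = (F − K)·e^(−rT) = (142.3454 − 125.68) × 0.965074 = 16.0833
Short position value = −(long value) = -₹16.08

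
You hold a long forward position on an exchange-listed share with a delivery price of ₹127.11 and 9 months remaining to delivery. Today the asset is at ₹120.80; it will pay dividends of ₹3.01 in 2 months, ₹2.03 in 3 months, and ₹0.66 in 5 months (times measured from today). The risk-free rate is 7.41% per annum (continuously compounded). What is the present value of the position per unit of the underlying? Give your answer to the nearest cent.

PV(remaining dividends) I = 3.01·e^(−0.0741·2/12) + 2.03·e^(−0.0741·3/12) + 0.66·e^(−0.0741·5/12) = 5.6057
Current forward F = (S − I)·e^(rT) = (120.80 − 5.6057)·e^(0.0741·9/12) = 115.1943 × 1.057148 = 121.7774
Value (long) = (F − K)·e^(−rT) = (121.7774 − 127.11) × 0.945941 = -5.0443
Value = -₹5.04

-₹5.04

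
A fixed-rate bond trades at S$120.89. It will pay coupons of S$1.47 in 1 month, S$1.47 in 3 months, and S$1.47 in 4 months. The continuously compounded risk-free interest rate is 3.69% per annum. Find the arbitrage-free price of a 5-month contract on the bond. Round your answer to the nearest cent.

PV(coupons) I = 1.47·e^(−0.0369·1/12) + 1.47·e^(−0.0369·3/12) + 1.47·e^(−0.0369·4/12)
I = 1.4655 + 1.4565 + 1.4520 = 4.3740
F = (S − I)·e^(rT) = (120.89 − 4.3740) · e^(0.0369·5/12)
= 116.5160 · e^0.015375 = 116.5160 × 1.015494 = S$118.32

S$118.32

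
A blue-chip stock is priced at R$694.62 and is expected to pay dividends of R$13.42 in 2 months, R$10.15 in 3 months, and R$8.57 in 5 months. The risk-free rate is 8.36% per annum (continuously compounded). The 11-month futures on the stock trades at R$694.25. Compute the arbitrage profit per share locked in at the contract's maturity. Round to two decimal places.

PV(dividends) I = 13.42·e^(−0.0836·2/12) + 10.15·e^(−0.0836·3/12) + 8.57·e^(−0.0836·5/12) = 31.4510
Fair futures F* = (S − I)·e^(rT) = (694.62 − 31.4510)·e^0.076633 = 663.1690 × 1.079646 = 715.9878
Market R$694.25 < fair 715.9878: forward underpriced → reverse cash-and-carry (short the stock, invest proceeds at r, pay the dividends, go long the forward).
Profit at T = |F_mkt − F*| = |694.25 − 715.9878| = R$21.74 per share

R$21.74 per share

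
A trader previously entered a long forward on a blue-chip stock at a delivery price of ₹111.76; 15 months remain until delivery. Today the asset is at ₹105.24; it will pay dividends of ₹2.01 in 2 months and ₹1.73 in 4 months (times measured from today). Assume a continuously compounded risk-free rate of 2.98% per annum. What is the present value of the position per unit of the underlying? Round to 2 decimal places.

-₹6.15

PV(remaining dividends) I = 2.01·e^(−0.0298·2/12) + 1.73·e^(−0.0298·4/12) = 3.7129
Current forward F = (S − I)·e^(rT) = (105.24 − 3.7129)·e^(0.0298·15/12) = 101.5271 × 1.037952 = 105.3803
Value (long) = (F − K)·e^(−rT) = (105.3803 − 111.76) × 0.963435 = -6.1464
Value = -₹6.15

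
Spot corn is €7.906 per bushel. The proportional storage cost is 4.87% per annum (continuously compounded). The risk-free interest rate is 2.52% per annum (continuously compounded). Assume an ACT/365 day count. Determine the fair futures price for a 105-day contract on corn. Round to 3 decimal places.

Net carry = r + u − y = 0.0252 + 0.0487 − 0.0000 = 0.0739
F = S·e^((r+u−y)T) = 7.906 · e^(0.0739 × 105/365) = 7.906 · e^0.021259
= 7.906 × 1.021487 = €8.076 per bushel

€8.076 per bushel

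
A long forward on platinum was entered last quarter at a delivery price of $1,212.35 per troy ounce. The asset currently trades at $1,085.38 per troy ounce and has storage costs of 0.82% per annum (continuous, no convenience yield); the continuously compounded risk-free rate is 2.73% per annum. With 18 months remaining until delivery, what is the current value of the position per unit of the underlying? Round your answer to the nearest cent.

Current fair forward for the remaining 18 months: F = S·e^((r + u)·T), (r + u) = 0.0273 + 0.0082 = 0.0355
F = 1085.38 · e^(0.0355 × 18/12) = 1085.38 × 1.05469329 = 1144.7430
Value of long forward = (F − K)·e^(−rT) = (1144.7430 − 1212.35) · e^(−0.0273·18/12)
= -67.6070 × 0.95987712 = -64.89

-$64.89 per troy ounce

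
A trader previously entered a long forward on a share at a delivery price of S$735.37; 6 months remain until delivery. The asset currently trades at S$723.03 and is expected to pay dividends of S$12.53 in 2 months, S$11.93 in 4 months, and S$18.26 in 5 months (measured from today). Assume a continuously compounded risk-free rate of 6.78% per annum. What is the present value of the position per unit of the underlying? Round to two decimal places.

-S$29.63

PV(remaining dividends) I = 12.53·e^(−0.0678·2/12) + 11.93·e^(−0.0678·4/12) + 18.26·e^(−0.0678·5/12) = 41.8040
Current forward F = (S − I)·e^(rT) = (723.03 − 41.8040)·e^(0.0678·6/12) = 681.2260 × 1.034481 = 704.7154
Value (long) = (F − K)·e^(−rT) = (704.7154 − 735.37) × 0.966668 = -29.6328
Value = -S$29.63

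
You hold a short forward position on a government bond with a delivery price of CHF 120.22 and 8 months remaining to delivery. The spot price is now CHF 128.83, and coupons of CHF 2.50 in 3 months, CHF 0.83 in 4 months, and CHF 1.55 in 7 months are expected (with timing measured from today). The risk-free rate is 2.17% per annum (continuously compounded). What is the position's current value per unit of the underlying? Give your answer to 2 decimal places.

-CHF 5.50

PV(remaining coupons) I = 2.50·e^(−0.0217·3/12) + 0.83·e^(−0.0217·4/12) + 1.55·e^(−0.0217·7/12) = 4.8410
Current forward F = (S − I)·e^(rT) = (128.83 − 4.8410)·e^(0.0217·8/12) = 123.9890 × 1.014572 = 125.7958
Value (long) = (F − K)·e^(−rT) = (125.7958 − 120.22) × 0.985637 = 5.4957
Short position value = −(long value) = -CHF 5.50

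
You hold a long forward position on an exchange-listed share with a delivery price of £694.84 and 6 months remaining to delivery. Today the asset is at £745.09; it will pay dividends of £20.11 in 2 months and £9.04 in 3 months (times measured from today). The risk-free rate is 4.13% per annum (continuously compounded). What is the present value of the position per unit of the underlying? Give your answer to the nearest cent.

PV(remaining dividends) I = 20.11·e^(−0.0413·2/12) + 9.04·e^(−0.0413·3/12) = 28.9192
Current forward F = (S − I)·e^(rT) = (745.09 − 28.9192)·e^(0.0413·6/12) = 716.1708 × 1.020865 = 731.1137
Value (long) = (F − K)·e^(−rT) = (731.1137 − 694.84) × 0.979562 = 35.5323
Value = £35.53

£35.53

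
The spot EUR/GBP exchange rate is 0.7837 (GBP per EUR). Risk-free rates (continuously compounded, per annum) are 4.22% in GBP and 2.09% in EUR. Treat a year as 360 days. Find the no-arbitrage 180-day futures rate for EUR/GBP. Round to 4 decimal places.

F = S·e^((r_GBP − r_EUR)T) = 0.7837 · e^((0.0422 − 0.0209) × 180/360)
= 0.7837 · e^0.010650 = 0.7837 × 1.010707
F = 0.7921 GBP per EUR

0.7921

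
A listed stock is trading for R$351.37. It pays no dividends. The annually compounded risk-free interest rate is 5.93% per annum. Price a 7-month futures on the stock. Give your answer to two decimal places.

R$363.38

F = S · (1+r)^T
= 351.37 × 1.034176
F = R$363.38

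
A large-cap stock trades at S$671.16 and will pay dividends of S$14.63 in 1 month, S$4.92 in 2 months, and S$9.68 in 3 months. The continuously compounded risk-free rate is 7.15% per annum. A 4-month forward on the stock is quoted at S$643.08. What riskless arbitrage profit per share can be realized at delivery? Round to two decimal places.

PV(dividends) I = 14.63·e^(−0.0715·1/12) + 4.92·e^(−0.0715·2/12) + 9.68·e^(−0.0715·3/12) = 28.9133
Fair forward F* = (S − I)·e^(rT) = (671.16 − 28.9133)·e^0.023833 = 642.2467 × 1.024119 = 657.7370
Market S$643.08 < fair 657.7370: forward underpriced → reverse cash-and-carry (short the stock, invest proceeds at r, pay the dividends, go long the forward).
Profit at T = |F_mkt − F*| = |643.08 − 657.7370| = S$14.66 per share

S$14.66 per share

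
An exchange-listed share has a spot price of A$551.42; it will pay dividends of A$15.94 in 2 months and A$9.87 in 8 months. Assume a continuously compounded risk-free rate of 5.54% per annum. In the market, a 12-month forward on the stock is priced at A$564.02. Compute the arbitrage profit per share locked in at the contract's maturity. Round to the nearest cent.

PV(dividends) I = 15.94·e^(−0.0554·2/12) + 9.87·e^(−0.0554·8/12) = 25.3056
Fair forward F* = (S − I)·e^(rT) = (551.42 − 25.3056)·e^0.055400 = 526.1144 × 1.056963 = 556.0835
Market A$564.02 > fair 556.0835: forward overpriced → cash-and-carry (borrow at r, buy the stock and collect the dividends, short the forward).
Profit at T = |F_mkt − F*| = |564.02 − 556.0835| = A$7.94 per share

A$7.94 per share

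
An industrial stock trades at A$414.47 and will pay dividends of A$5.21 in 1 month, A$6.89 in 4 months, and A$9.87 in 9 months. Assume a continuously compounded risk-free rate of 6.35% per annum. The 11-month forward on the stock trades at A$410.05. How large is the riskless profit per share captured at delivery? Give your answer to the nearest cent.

PV(dividends) I = 5.21·e^(−0.0635·1/12) + 6.89·e^(−0.0635·4/12) + 9.87·e^(−0.0635·9/12) = 21.3392
Fair forward F* = (S − I)·e^(rT) = (414.47 − 21.3392)·e^0.058208 = 393.1308 × 1.059935 = 416.6931
Market A$410.05 < fair 416.6931: forward underpriced → reverse cash-and-carry (short the stock, invest proceeds at r, pay the dividends, go long the forward).
Profit at T = |F_mkt − F*| = |410.05 − 416.6931| = A$6.64 per share

A$6.64 per share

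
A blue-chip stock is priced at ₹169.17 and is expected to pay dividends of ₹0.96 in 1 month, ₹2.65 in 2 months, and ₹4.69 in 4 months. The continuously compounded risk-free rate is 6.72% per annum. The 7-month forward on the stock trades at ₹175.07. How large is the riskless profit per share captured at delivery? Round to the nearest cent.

PV(dividends) I = 0.96·e^(−0.0672·1/12) + 2.65·e^(−0.0672·2/12) + 4.69·e^(−0.0672·4/12) = 8.1612
Fair forward F* = (S − I)·e^(rT) = (169.17 − 8.1612)·e^0.039200 = 161.0088 × 1.039978 = 167.4456
Market ₹175.07 > fair 167.4456: forward overpriced → cash-and-carry (borrow at r, buy the stock and collect the dividends, short the forward).
Profit at T = |F_mkt − F*| = |175.07 − 167.4456| = ₹7.62 per share

₹7.62 per share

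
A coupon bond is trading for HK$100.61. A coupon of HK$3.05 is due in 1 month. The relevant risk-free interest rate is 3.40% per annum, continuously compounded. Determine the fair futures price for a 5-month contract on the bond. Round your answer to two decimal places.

PV(coupons) I = 3.05·e^(−0.0340·1/12)
I = 3.0414
F = (S − I)·e^(rT) = (100.61 − 3.0414) · e^(0.0340·5/12)
= 97.5686 · e^0.014167 = 97.5686 × 1.014268 = HK$98.96

HK$98.96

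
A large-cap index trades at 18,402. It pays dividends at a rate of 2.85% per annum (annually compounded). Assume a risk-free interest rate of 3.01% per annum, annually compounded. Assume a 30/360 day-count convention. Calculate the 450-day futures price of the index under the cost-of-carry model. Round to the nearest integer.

F = S · (1+r)^T / (1+q)^T
= 18402 × 1.037766 / 1.035751 = 18402 × 1.001945
F = 18,438

18,438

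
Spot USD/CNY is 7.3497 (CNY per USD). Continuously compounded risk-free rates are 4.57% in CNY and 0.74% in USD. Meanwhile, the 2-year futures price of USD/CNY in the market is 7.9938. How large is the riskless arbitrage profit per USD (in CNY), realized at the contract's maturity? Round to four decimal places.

0.0590 per USD (in CNY)

Fair futures: F* = S·e^(carry·T), with carry = (r_CNY − r_USD) = 0.0457 − 0.0074 = 0.0383
F* = 7.3497 · e^(0.0383 × 2) = 7.3497 · e^0.076600 = 7.3497 × 1.079610 = 7.9348
Market 7.9938 > fair 7.9348: forward overpriced → cash-and-carry (buy spot, short the forward).
At maturity, profit = |F_mkt − F*| = |7.9938 − 7.9348| = 0.0590 per USD (in CNY)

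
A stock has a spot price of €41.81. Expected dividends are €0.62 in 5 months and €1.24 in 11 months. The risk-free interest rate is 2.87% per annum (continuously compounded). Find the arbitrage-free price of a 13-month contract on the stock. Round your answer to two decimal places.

PV(dividends) I = 0.62·e^(−0.0287·5/12) + 1.24·e^(−0.0287·11/12)
I = 0.6126 + 1.2078 = 1.8204
F = (S − I)·e^(rT) = (41.81 − 1.8204) · e^(0.0287·13/12)
= 39.9896 · e^0.031092 = 39.9896 × 1.031580 = €41.25

€41.25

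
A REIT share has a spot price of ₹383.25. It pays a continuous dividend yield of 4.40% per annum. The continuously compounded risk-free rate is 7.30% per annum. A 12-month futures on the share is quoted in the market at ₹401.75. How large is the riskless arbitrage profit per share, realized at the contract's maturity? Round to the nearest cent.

₹7.22 per share

Fair futures: F* = S·e^(carry·T), with carry = (r − q) = 0.0730 − 0.0440 = 0.0290
F* = 383.25 · e^(0.0290 × 12/12) = 383.25 · e^0.029000 = 383.25 × 1.029425 = ₹394.5271
Market ₹401.75 > fair ₹394.5271: forward overpriced → cash-and-carry (buy spot, short the forward).
At maturity, profit = |F_mkt − F*| = |401.75 − 394.5271| = ₹7.22 per share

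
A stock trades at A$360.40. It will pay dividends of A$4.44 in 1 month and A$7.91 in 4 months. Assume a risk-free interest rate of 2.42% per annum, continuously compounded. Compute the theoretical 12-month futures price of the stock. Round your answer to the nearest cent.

PV(dividends) I = 4.44·e^(−0.0242·1/12) + 7.91·e^(−0.0242·4/12)
I = 4.4311 + 7.8464 = 12.2775
F = (S − I)·e^(rT) = (360.40 − 12.2775) · e^(0.0242·12/12)
= 348.1225 · e^0.024200 = 348.1225 × 1.024495 = A$356.65

A$356.65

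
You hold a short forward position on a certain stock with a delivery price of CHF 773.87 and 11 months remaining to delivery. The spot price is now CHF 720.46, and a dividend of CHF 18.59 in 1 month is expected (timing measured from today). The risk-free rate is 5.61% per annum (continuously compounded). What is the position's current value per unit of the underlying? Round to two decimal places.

PV(remaining dividends) I = 18.59·e^(−0.0561·1/12) = 18.5033
Current forward F = (S − I)·e^(rT) = (720.46 − 18.5033)·e^(0.0561·11/12) = 701.9567 × 1.052770 = 738.9990
Value (long) = (F − K)·e^(−rT) = (738.9990 − 773.87) × 0.949875 = -33.1231
Short position value = −(long value) = CHF 33.12

CHF 33.12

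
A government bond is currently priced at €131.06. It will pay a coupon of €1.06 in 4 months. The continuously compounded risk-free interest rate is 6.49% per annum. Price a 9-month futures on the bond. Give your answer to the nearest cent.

€136.51

PV(coupons) I = 1.06·e^(−0.0649·4/12)
I = 1.0373
F = (S − I)·e^(rT) = (131.06 − 1.0373) · e^(0.0649·9/12)
= 130.0227 · e^0.048675 = 130.0227 × 1.049879 = €136.51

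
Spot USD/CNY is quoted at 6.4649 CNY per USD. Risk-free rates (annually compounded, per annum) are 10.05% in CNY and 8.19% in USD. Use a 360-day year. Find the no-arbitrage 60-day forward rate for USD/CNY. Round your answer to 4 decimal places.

6.4833

By covered interest parity, F = S · (1+r_CNY)^T / (1+r_USD)^T
= 6.4649 × 1.016089 / 1.013206 = 6.4649 × 1.002845
F = 6.4833 CNY per USD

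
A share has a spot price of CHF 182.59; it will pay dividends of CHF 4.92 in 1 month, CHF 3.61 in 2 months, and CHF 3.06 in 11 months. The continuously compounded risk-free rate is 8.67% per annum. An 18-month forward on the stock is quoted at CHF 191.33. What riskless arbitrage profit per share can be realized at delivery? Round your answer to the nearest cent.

CHF 3.78 per share

PV(dividends) I = 4.92·e^(−0.0867·1/12) + 3.61·e^(−0.0867·2/12) + 3.06·e^(−0.0867·11/12) = 11.2690
Fair forward F* = (S − I)·e^(rT) = (182.59 − 11.2690)·e^0.130050 = 171.3210 × 1.138885 = 195.1149
Market CHF 191.33 < fair 195.1149: forward underpriced → reverse cash-and-carry (short the stock, invest proceeds at r, pay the dividends, go long the forward).
Profit at T = |F_mkt − F*| = |191.33 − 195.1149| = CHF 3.78 per share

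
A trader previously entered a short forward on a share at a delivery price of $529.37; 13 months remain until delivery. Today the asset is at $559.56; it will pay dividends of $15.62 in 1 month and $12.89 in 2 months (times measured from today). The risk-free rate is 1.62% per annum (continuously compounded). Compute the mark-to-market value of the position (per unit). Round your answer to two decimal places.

PV(remaining dividends) I = 15.62·e^(−0.0162·1/12) + 12.89·e^(−0.0162·2/12) = 28.4542
Current forward F = (S − I)·e^(rT) = (559.56 − 28.4542)·e^(0.0162·13/12) = 531.1058 × 1.017705 = 540.5090
Value (long) = (F − K)·e^(−rT) = (540.5090 − 529.37) × 0.982603 = 10.9452
Short position value = −(long value) = -$10.95

-$10.95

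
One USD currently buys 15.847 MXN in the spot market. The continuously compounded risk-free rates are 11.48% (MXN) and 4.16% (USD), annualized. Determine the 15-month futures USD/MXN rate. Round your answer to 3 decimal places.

17.365

F = S·e^((r_MXN − r_USD)T) = 15.847 · e^((0.1148 − 0.0416) × 15/12)
= 15.847 · e^0.091500 = 15.847 × 1.095817
F = 17.365 MXN per USD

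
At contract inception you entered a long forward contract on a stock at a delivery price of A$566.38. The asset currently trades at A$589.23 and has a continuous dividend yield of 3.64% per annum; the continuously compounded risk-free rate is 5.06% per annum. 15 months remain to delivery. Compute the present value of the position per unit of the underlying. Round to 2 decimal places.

A$31.35

Current fair forward for the remaining 15 months: F = S·e^((r − q)·T), (r − q) = 0.0506 − 0.0364 = 0.0142
F = 589.23 · e^(0.0142 × 15/12) = 589.23 × 1.017908 = 599.7819
Value of long forward = (F − K)·e^(−rT) = (599.7819 − 566.38) · e^(−0.0506·15/12)
= 33.4019 × 0.938709 = 31.35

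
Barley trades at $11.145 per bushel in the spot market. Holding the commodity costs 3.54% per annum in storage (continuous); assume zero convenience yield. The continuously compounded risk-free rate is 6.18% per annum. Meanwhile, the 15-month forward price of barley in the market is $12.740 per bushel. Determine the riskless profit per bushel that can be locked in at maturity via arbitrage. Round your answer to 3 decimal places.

Fair forward: F* = S·e^(carry·T), with carry = (r + u) = 0.0618 + 0.0354 = 0.0972
F* = 11.145 · e^(0.0972 × 15/12) = 11.145 · e^0.121500 = 11.145 × 1.129189 = $12.5848
Market $12.740 > fair $12.5848: forward overpriced → cash-and-carry (buy spot, short the forward).
At maturity, profit = |F_mkt − F*| = |12.740 − 12.5848| = $0.155 per bushel

$0.155 per bushel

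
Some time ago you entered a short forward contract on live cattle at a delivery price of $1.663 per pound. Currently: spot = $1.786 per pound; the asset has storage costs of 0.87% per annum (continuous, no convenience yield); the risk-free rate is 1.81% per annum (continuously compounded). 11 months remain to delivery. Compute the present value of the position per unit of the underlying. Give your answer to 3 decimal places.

Current fair forward for the remaining 11 months: F = S·e^((r + u)·T), (r + u) = 0.0181 + 0.0087 = 0.0268
F = 1.786 · e^(0.0268 × 11/12) = 1.786 × 1.024871 = 1.8304
Value of long forward = (F − K)·e^(−rT) = (1.8304 − 1.663) · e^(−0.0181·11/12)
= 0.1674 × 0.983545 = 0.165
Short position value = −(long value) = -$0.165

-$0.165 per pound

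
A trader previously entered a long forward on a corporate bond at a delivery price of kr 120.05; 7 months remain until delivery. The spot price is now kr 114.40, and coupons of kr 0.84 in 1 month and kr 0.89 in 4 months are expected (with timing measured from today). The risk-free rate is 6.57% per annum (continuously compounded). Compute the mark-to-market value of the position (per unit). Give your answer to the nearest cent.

-kr 2.84

PV(remaining coupons) I = 0.84·e^(−0.0657·1/12) + 0.89·e^(−0.0657·4/12) = 1.7061
Current forward F = (S − I)·e^(rT) = (114.40 − 1.7061)·e^(0.0657·7/12) = 112.6939 × 1.039069 = 117.0967
Value (long) = (F − K)·e^(−rT) = (117.0967 − 120.05) × 0.962400 = -2.8423
Value = -kr 2.84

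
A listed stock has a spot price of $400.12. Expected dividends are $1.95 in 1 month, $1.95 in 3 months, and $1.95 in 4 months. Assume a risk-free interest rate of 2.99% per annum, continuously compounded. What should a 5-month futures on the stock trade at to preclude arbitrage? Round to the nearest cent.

PV(dividends) I = 1.95·e^(−0.0299·1/12) + 1.95·e^(−0.0299·3/12) + 1.95·e^(−0.0299·4/12)
I = 1.9451 + 1.9355 + 1.9307 = 5.8113
F = (S − I)·e^(rT) = (400.12 − 5.8113) · e^(0.0299·5/12)
= 394.3087 · e^0.012458 = 394.3087 × 1.012536 = $399.25

$399.25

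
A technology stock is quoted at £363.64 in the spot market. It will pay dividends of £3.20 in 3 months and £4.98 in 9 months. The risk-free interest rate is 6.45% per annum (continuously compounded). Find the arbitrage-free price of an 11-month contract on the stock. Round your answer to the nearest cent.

PV(dividends) I = 3.20·e^(−0.0645·3/12) + 4.98·e^(−0.0645·9/12)
I = 3.1488 + 4.7448 = 7.8936
F = (S − I)·e^(rT) = (363.64 − 7.8936) · e^(0.0645·11/12)
= 355.7464 · e^0.059125 = 355.7464 × 1.060908 = £377.41

£377.41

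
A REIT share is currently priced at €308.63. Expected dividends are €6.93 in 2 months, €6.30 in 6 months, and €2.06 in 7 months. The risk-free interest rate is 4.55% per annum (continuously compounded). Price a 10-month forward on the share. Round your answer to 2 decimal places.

€304.93

PV(dividends) I = 6.93·e^(−0.0455·2/12) + 6.30·e^(−0.0455·6/12) + 2.06·e^(−0.0455·7/12)
I = 6.8776 + 6.1583 + 2.0060 = 15.0419
F = (S − I)·e^(rT) = (308.63 − 15.0419) · e^(0.0455·10/12)
= 293.5881 · e^0.037917 = 293.5881 × 1.038645 = €304.93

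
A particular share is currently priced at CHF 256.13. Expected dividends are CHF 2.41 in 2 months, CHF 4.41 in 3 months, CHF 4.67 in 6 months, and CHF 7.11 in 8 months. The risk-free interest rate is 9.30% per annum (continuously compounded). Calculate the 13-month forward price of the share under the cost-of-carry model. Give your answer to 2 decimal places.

CHF 263.57

PV(dividends) I = 2.41·e^(−0.0930·2/12) + 4.41·e^(−0.0930·3/12) + 4.67·e^(−0.0930·6/12) + 7.11·e^(−0.0930·8/12)
I = 2.3729 + 4.3087 + 4.4578 + 6.6826 = 17.8220
F = (S − I)·e^(rT) = (256.13 − 17.8220) · e^(0.0930·13/12)
= 238.3080 · e^0.100750 = 238.3080 × 1.106000 = CHF 263.57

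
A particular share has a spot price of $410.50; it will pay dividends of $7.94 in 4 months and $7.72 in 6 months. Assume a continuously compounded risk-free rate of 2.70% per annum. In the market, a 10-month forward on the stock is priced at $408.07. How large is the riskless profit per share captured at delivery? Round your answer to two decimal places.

PV(dividends) I = 7.94·e^(−0.0270·4/12) + 7.72·e^(−0.0270·6/12) = 15.4853
Fair forward F* = (S − I)·e^(rT) = (410.50 − 15.4853)·e^0.022500 = 395.0147 × 1.022755 = 404.0033
Market $408.07 > fair 404.0033: forward overpriced → cash-and-carry (borrow at r, buy the stock and collect the dividends, short the forward).
Profit at T = |F_mkt − F*| = |408.07 − 404.0033| = $4.07 per share

$4.07 per share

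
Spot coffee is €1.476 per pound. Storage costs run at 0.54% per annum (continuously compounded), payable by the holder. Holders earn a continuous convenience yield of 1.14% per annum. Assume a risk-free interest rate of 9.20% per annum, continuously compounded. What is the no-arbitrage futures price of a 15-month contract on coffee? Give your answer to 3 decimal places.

Net carry = r + u − y = 0.0920 + 0.0054 − 0.0114 = 0.0860
F = S·e^((r+u−y)T) = 1.476 · e^(0.0860 × 15/12) = 1.476 · e^0.107500
= 1.476 × 1.113491 = €1.644 per pound

€1.644 per pound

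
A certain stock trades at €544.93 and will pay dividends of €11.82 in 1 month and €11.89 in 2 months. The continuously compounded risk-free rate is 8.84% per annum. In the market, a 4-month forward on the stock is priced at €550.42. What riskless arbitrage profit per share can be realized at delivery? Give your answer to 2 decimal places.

PV(dividends) I = 11.82·e^(−0.0884·1/12) + 11.89·e^(−0.0884·2/12) = 23.4494
Fair forward F* = (S − I)·e^(rT) = (544.93 − 23.4494)·e^0.029467 = 521.4806 × 1.029905 = 537.0755
Market €550.42 > fair 537.0755: forward overpriced → cash-and-carry (borrow at r, buy the stock and collect the dividends, short the forward).
Profit at T = |F_mkt − F*| = |550.42 − 537.0755| = €13.34 per share

€13.34 per share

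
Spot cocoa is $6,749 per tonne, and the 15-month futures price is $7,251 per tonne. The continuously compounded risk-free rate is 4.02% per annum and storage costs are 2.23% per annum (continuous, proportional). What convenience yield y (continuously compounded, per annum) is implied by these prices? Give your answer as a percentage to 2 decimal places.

0.51%

F = S·e^((r+u−y)T) ⇒ (r+u−y) = ln(F/S)/T
ln(7251/6749) = 0.071745; /T ⇒ 0.057396
y = r + u − ln(F/S)/T = 0.0402 + 0.0223 − 0.057396 = 0.005104
y = 0.51%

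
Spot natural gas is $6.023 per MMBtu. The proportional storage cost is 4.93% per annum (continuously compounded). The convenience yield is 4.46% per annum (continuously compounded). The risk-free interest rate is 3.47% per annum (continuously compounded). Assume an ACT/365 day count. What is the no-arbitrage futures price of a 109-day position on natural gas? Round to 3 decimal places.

$6.094 per MMBtu

Net carry = r + u − y = 0.0347 + 0.0493 − 0.0446 = 0.0394
F = S·e^((r+u−y)T) = 6.023 · e^(0.0394 × 109/365) = 6.023 · e^0.011766
= 6.023 × 1.011835 = $6.094 per MMBtu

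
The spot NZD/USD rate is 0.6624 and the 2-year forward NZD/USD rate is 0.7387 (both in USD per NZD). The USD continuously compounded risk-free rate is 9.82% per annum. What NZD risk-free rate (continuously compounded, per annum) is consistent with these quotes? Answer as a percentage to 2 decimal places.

F = S·e^((r_USD − r_NZD)T) ⇒ r_NZD = r_USD − ln(F/S)/T
ln(0.7387/0.6624) = 0.109022; /(2) = 0.054511
r_NZD = 0.0982 − 0.054511 = 0.043689
r_NZD = 4.37%

4.37%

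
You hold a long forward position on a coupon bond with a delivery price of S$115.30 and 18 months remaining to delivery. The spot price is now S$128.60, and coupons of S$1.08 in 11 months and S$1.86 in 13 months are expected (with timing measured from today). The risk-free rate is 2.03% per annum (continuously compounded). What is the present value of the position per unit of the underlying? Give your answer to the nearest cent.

PV(remaining coupons) I = 1.08·e^(−0.0203·11/12) + 1.86·e^(−0.0203·13/12) = 2.8796
Current forward F = (S − I)·e^(rT) = (128.60 − 2.8796)·e^(0.0203·18/12) = 125.7204 × 1.030918 = 129.6074
Value (long) = (F − K)·e^(−rT) = (129.6074 − 115.30) × 0.970009 = 13.8783
Value = S$13.88

S$13.88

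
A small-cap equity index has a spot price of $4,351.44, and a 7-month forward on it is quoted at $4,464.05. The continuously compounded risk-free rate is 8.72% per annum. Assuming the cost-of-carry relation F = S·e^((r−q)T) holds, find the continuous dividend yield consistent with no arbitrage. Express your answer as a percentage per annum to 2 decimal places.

From F = S·e^((r−q)T): (r − q) = ln(F/S)/T
ln(4464.05/4351.44) = ln(1.025879) = 0.025550
(r − q) = 0.025550 / (7/12) = 0.043800
q = r − ln(F/S)/T = 0.0872 − 0.043800 = 0.043400
q = 4.34%

4.34%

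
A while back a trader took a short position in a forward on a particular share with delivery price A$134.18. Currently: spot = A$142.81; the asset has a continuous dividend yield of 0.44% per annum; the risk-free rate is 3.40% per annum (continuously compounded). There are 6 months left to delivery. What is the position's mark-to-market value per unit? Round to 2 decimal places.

-A$10.58

Current fair forward for the remaining 6 months: F = S·e^((r − q)·T), (r − q) = 0.0340 − 0.0044 = 0.0296
F = 142.81 · e^(0.0296 × 6/12) = 142.81 × 1.014910 = 144.9393
Value of long forward = (F − K)·e^(−rT) = (144.9393 − 134.18) · e^(−0.0340·6/12)
= 10.7593 × 0.983144 = 10.58
Short position value = −(long value) = -A$10.58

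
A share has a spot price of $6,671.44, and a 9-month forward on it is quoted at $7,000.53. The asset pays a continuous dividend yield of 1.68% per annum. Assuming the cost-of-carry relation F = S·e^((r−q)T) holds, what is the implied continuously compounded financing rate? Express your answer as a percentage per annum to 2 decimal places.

From F = S·e^((r−q)T): (r − q) = ln(F/S)/T
ln(7000.53/6671.44) = ln(1.049328) = 0.048150
(r − q) = 0.048150 / (9/12) = 0.064200
r = ln(F/S)/T + q = 0.064200 + 0.0168 = 0.081000
r = 8.10%

8.10%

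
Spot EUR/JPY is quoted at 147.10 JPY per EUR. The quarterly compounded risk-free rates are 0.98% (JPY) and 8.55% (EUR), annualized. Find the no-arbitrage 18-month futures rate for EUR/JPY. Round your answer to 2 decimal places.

By covered interest parity, F = S · (1+r_JPY/4)^(4T) / (1+r_EUR/4)^(4T)
= 147.10 × 1.014790 / 1.135302 = 147.10 × 0.893850
F = 131.49 JPY per EUR

131.49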